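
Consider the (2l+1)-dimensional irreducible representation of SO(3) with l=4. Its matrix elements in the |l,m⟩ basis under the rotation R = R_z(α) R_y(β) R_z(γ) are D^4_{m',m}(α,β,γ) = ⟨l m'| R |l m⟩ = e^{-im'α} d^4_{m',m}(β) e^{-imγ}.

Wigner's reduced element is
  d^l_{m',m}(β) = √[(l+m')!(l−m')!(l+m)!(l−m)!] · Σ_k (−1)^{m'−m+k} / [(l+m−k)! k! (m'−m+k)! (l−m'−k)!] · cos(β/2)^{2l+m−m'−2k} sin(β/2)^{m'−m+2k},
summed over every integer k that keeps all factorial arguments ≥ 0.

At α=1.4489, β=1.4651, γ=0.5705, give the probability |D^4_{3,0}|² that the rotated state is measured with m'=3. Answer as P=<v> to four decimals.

Split into d^4_{3,0}(β=1.4651) × two z-phases.
Half-angle: c=0.743471, s=0.668768. N=√(5040·1·24·24)=1703.830978
Admissible k: 0..1 (factorial args all ≥0)
  k=0: (−1)^3·1703.8310/(144)·0.7435^5·0.6688^3 = -0.803917
  k=1: (−1)^4·1703.8310/(144)·0.7435^3·0.6688^5 = +0.650479
d^4_{3,0}(1.4651) = -0.803917 +0.650479 = -0.153438
|D^4_{3,0}|² = |d^4_{3,0}(β)|² = (-0.153438)² = 0.023543 (the z-rotation phases have unit modulus)

P=0.0235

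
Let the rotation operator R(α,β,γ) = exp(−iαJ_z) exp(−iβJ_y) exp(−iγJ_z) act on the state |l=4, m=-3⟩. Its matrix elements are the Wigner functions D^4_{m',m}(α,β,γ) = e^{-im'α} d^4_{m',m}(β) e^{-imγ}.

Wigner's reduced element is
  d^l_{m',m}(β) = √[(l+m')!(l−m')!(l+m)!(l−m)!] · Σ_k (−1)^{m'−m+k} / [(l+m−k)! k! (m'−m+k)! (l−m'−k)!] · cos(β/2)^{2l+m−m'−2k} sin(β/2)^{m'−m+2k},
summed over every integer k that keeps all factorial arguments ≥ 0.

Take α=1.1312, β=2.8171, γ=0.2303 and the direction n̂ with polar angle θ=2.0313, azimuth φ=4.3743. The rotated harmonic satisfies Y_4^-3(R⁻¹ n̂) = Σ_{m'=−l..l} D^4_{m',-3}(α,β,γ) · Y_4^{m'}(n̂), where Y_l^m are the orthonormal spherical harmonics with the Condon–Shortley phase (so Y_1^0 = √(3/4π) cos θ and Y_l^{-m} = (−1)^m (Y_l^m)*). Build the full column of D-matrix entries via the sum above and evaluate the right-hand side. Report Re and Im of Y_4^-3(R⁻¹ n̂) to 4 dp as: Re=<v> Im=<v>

Re=0.0948 Im=0.1372

Need the full column D^4_{m',-3} for m'=−4..4 at α=1.1312, β=2.8171, γ=0.2303.
cos(β/2)=0.161535, sin(β/2)=0.986867
d^4_{-4,-3}: single k=1 term ⇒ +0.000008;  D = +0.000004-0.000007i
d^4_{-3,-3}: k∈[0..1] ⇒ +0.000000 -0.000121 = -0.000121;  D = +0.000071+0.000098i
d^4_{-2,-3}: k∈[0..1] ⇒ -0.000011 +0.001187 = +0.001176;  D = -0.001155+0.000220i
d^4_{-1,-3}: k∈[0..1] ⇒ +0.000137 -0.008543 = -0.008406;  D = +0.002090-0.008142i
d^4_{0,-3}: k∈[0..1] ⇒ -0.001251 +0.046683 = +0.045432;  D = +0.035014+0.028951i
d^4_{1,-3}: k∈[0..1] ⇒ +0.008543 -0.191319 = -0.182775;  D = -0.165343+0.077901i
d^4_{2,-3}: k∈[0..1] ⇒ -0.044288 +0.550988 = +0.506700;  D = -0.000357-0.506700i
d^4_{3,-3}: k∈[0..1] ⇒ +0.168727 -0.899640 = -0.730913;  D = +0.661639+0.310592i
d^4_{4,-3}: single k=0 term ⇒ -0.416508;  D = +0.320617-0.265863i
Y_4^{m'}(θ=2.0313,φ=4.3743) and Σ D·Y over m':
  (+0.0000-0.0000i)·(+0.0618+0.2782i)  (+0.0001+0.0001i)·(-0.3395+0.2112i)  (-0.0012+0.0002i)·(-0.0801-0.0643i)  (+0.0021-0.0081i)·(-0.1010+0.2874i)  (+0.0350+0.0290i)·(-0.1650+0.0000i)  (-0.1653+0.0779i)·(+0.1010+0.2874i)  (-0.0004-0.5067i)·(-0.0801+0.0643i)  (+0.6616+0.3106i)·(+0.3395+0.2112i)  (+0.3206-0.2659i)·(+0.0618-0.2782i)
Y_4^-3(R⁻¹ n̂) = +0.094781+0.137188i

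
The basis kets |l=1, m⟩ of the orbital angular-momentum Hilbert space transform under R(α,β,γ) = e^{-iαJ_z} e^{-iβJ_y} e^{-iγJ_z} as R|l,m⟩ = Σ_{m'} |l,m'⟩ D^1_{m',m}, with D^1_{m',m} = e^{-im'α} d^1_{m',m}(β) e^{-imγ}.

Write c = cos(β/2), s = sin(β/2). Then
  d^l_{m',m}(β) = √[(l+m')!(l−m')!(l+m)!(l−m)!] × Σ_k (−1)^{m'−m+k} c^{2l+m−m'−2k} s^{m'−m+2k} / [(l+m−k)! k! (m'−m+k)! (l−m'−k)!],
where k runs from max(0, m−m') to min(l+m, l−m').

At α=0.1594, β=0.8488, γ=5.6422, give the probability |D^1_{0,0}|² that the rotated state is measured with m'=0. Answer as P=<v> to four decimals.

First d^1_{0,0}(β=0.8488), then the phase factors e^{-i(0)α} and e^{-i(0)γ}:
With c≡cos(β/2)=0.911286 and s≡sin(β/2)=0.411774, N=[1·1·1·1]^{1/2}=1.000000
k∈{0,1} keeps every argument non-negative
  k=0: (−1)^0·1.0000/(1)·0.9113^2·0.4118^0 = +0.830442
  k=1: (−1)^1·1.0000/(1)·0.9113^0·0.4118^2 = -0.169558
d^1_{0,0}(0.8488) = +0.830442 -0.169558 = +0.660884
|D^1_{0,0}|² = |d^1_{0,0}(β)|² = (+0.660884)² = 0.436768 (the z-rotation phases have unit modulus)

P=0.4368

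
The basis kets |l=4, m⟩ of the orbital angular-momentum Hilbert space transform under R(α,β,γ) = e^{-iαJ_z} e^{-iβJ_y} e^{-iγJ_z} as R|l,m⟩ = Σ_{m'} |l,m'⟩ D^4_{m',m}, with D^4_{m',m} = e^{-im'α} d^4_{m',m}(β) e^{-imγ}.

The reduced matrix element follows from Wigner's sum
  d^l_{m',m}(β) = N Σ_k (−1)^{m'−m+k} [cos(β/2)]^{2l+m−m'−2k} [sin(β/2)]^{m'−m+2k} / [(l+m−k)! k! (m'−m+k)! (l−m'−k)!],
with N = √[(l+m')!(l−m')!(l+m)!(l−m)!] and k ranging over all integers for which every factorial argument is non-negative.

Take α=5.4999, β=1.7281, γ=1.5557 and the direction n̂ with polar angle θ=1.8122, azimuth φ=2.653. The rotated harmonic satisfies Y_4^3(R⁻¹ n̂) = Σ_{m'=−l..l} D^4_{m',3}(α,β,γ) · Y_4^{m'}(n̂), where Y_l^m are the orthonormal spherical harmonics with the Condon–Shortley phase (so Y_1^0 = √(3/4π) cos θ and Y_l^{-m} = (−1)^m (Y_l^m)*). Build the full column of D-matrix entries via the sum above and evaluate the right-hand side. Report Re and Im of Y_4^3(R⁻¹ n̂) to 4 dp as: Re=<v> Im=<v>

Need the full column D^4_{m',3} for m'=−4..4 at α=5.4999, β=1.7281, γ=1.5557.
cos(β/2)=0.649363, sin(β/2)=0.760479
d^4_{-4,3}: single k=7 term ⇒ +0.270173;  D = +0.014512-0.269783i
d^4_{-3,3}: k∈[6..7] ⇒ +0.570946 -0.111866 = +0.459081;  D = +0.340938-0.307435i
d^4_{-2,3}: k∈[5..6] ⇒ +0.781777 -0.357405 = +0.424372;  D = +0.423852+0.021004i
d^4_{-1,3}: k∈[4..5] ⇒ +0.786714 -0.647392 = +0.139322;  D = +0.093737+0.103073i
d^4_{0,3}: k∈[3..4] ⇒ +0.600845 -0.824065 = -0.223220;  D = +0.010106-0.222992i
d^4_{1,3}: k∈[2..3] ⇒ +0.344167 -0.786714 = -0.442547;  D = +0.326144-0.299130i
d^4_{2,3}: k∈[1..2] ⇒ +0.138536 -0.570012 = -0.431475;  D = +0.431112+0.017713i
d^4_{3,3}: k∈[0..1] ⇒ +0.031615 -0.303527 = -0.271911;  D = +0.184637+0.199612i
d^4_{4,3}: single k=0 term ⇒ -0.104724;  D = -0.003857+0.104652i
Y_4^{m'}(θ=1.8122,φ=2.653) and Σ D·Y over m':
  (+0.0145-0.2698i)·(-0.1472+0.3648i)  (+0.3409-0.3074i)·(+0.0287+0.2724i)  (+0.4239+0.0210i)·(-0.1058-0.1569i)  (+0.0937+0.1031i)·(-0.2521-0.1340i)  (+0.0101-0.2230i)·(+0.1481+0.0000i)  (+0.3261-0.2991i)·(+0.2521-0.1340i)  (+0.4311+0.0177i)·(-0.1058+0.1569i)  (+0.1846+0.1996i)·(-0.0287+0.2724i)  (-0.0039+0.1047i)·(-0.1472-0.3648i)
Y_4^3(R⁻¹ n̂) = +0.112731-0.034013i

Re=0.1127 Im=-0.0340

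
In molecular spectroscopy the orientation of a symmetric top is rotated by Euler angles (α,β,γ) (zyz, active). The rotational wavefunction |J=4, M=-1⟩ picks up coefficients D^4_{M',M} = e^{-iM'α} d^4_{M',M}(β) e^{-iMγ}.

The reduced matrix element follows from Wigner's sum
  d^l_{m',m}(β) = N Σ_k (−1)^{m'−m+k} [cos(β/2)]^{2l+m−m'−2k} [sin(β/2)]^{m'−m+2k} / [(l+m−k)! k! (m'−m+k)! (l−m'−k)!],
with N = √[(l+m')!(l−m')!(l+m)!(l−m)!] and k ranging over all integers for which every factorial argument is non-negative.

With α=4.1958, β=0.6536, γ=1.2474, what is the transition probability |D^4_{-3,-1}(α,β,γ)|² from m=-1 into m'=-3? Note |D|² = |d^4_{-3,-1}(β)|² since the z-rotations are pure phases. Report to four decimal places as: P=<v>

Split into d^4_{-3,-1}(β=0.6536) × two z-phases.
Half-angle: c=0.947074, s=0.321014. N=√(1·5040·6·120)=1904.940944
Admissible k: 2..3 (factorial args all ≥0)
  k=2: (−1)^0·1904.9409/(240)·0.9471^6·0.3210^2 = +0.590232
  k=3: (−1)^1·1904.9409/(144)·0.9471^4·0.3210^4 = -0.113019
d^4_{-3,-1}(0.6536) = +0.590232 -0.113019 = +0.477213
|D^4_{-3,-1}|² = |d^4_{-3,-1}(β)|² = (+0.477213)² = 0.227733 (the z-rotation phases have unit modulus)

P=0.2277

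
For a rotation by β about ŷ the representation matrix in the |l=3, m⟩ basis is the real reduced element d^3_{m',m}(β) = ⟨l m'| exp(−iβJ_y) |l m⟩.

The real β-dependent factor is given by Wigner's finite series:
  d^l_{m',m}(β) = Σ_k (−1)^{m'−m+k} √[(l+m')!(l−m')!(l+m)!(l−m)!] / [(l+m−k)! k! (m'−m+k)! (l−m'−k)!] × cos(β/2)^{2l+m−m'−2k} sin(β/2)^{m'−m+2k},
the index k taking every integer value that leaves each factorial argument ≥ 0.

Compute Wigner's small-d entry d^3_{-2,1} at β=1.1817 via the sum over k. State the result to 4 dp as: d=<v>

d^3_{-2,1}(β=1.1817) via Wigner's sum:
With c≡cos(β/2)=0.830467 and s≡sin(β/2)=0.557067, N=[1·120·24·2]^{1/2}=75.894664
The bounds max(0,m−m')=3 and min(l+m,l−m')=4 give 2 terms
  k=3: (−1)^0·75.8947/(12)·0.8305^3·0.5571^3 = +0.626211
  k=4: (−1)^1·75.8947/(24)·0.8305^1·0.5571^5 = -0.140884
d^3_{-2,1}(1.1817) = +0.626211 -0.140884 = +0.485327

d=0.4853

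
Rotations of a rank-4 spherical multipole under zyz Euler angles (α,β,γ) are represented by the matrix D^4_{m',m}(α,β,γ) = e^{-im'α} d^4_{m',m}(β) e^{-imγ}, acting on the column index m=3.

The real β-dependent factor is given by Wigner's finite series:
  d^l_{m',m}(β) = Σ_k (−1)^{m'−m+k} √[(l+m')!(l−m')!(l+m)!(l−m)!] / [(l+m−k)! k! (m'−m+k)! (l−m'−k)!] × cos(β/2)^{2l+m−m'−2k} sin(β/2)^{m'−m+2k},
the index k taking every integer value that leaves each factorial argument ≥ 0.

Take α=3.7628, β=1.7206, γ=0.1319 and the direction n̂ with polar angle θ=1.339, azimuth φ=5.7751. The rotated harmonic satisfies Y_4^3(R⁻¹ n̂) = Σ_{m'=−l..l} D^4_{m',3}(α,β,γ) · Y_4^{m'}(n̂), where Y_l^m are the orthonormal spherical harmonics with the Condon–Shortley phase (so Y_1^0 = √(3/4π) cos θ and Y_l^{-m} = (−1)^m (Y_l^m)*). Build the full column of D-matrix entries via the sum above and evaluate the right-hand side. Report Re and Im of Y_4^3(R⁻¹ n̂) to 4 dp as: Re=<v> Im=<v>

Need the full column D^4_{m',3} for m'=−4..4 at α=3.7628, β=1.7206, γ=0.1319.
cos(β/2)=0.652210, sin(β/2)=0.758038
d^4_{-4,3}: single k=7 term ⇒ +0.265320;  D = -0.131448+0.230469i
d^4_{-3,3}: k∈[6..7] ⇒ +0.564963 -0.109026 = +0.455937;  D = -0.046822-0.453527i
d^4_{-2,3}: k∈[5..6] ⇒ +0.779477 -0.350986 = +0.428492;  D = +0.283853+0.320986i
d^4_{-1,3}: k∈[4..5] ⇒ +0.790376 -0.640608 = +0.149768;  D = -0.145976-0.033488i
d^4_{0,3}: k∈[3..4] ⇒ +0.608240 -0.821641 = -0.213401;  D = -0.196911+0.082256i
d^4_{1,3}: k∈[2..3] ⇒ +0.351057 -0.790376 = -0.439319;  D = +0.231081-0.373634i
d^4_{2,3}: k∈[1..2] ⇒ +0.142386 -0.577027 = -0.434641;  D = +0.029237+0.433656i
d^4_{3,3}: k∈[0..1] ⇒ +0.032742 -0.309603 = -0.276862;  D = -0.175918-0.213788i
d^4_{4,3}: single k=0 term ⇒ -0.107634;  D = +0.103987+0.027781i
Y_4^{m'}(θ=1.339,φ=5.7751) and Σ D·Y over m':
  (-0.1314+0.2305i)·(-0.1768+0.3555i)  (-0.0468-0.4535i)·(+0.0123+0.2648i)  (+0.2839+0.3210i)·(-0.1052-0.1699i)  (-0.1460-0.0335i)·(-0.2431-0.1354i)  (-0.1969+0.0823i)·(+0.1602+0.0000i)  (+0.2311-0.3736i)·(+0.2431-0.1354i)  (+0.0292+0.4337i)·(-0.1052+0.1699i)  (-0.1759-0.2138i)·(-0.0123+0.2648i)  (+0.1040+0.0278i)·(-0.1768-0.3555i)
Y_4^3(R⁻¹ n̂) = +0.064016-0.394991i

Re=0.0640 Im=-0.3950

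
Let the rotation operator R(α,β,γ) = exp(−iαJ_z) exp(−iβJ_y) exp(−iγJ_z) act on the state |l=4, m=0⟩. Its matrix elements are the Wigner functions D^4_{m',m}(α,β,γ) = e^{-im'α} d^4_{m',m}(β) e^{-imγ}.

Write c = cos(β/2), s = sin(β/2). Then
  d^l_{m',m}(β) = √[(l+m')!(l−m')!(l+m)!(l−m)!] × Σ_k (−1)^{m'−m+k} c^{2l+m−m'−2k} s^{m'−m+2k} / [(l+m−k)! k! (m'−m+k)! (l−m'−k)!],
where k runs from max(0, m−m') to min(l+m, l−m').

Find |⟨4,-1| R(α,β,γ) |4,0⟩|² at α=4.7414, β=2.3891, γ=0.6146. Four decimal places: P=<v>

P=0.0415

D^4_{-1,0}(4.7414,2.3891,0.6146) = e^{-i·-1·4.7414}·d^4_{-1,0}(2.3891)·e^{-i·0·0.6146}. Compute d first:
Half-angle: c=0.367432, s=0.930050. N=√(6·120·24·24)=643.987578
The bounds max(0,m−m')=1 and min(l+m,l−m')=4 give 4 terms
  k=1: (−1)^0·643.9876/(144)·0.3674^7·0.9301^1 = +0.003761
  k=2: (−1)^1·643.9876/(24)·0.3674^5·0.9301^3 = -0.144567
  k=3: (−1)^2·643.9876/(24)·0.3674^3·0.9301^5 = +0.926253
  k=4: (−1)^3·643.9876/(144)·0.3674^1·0.9301^7 = -0.989093
d^4_{-1,0}(2.3891) = +0.003761 -0.144567 +0.926253 -0.989093 = -0.203648
|D^4_{-1,0}|² = |d^4_{-1,0}(β)|² = (-0.203648)² = 0.041472 (the z-rotation phases have unit modulus)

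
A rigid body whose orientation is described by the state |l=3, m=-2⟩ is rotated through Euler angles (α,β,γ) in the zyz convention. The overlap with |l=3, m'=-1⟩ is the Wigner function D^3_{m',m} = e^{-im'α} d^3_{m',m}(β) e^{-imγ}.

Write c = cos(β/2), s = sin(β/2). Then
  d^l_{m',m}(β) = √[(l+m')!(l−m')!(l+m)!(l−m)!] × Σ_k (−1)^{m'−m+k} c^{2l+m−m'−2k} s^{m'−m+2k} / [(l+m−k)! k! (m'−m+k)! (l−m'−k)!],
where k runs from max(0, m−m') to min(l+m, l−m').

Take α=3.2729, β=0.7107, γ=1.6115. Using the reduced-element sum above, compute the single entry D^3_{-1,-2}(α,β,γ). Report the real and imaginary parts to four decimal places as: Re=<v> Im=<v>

Re=-0.5644 Im=-0.1219

D^3_{-1,-2}(3.2729,0.7107,1.6115) = e^{-i·-1·3.2729}·d^3_{-1,-2}(0.7107)·e^{-i·-2·1.6115}. Compute d first:
Half-angle: c=0.937525, s=0.347919. N=√(2·24·1·120)=75.894664
Admissible k: 0..1 (factorial args all ≥0)
  k=0: (−1)^1·75.8947/(24)·0.9375^5·0.3479^1 = -0.796877
  k=1: (−1)^2·75.8947/(12)·0.9375^3·0.3479^3 = +0.219488
d^3_{-1,-2}(0.7107) = -0.796877 +0.219488 = -0.577389
D = (-0.991392-0.130930i)·(-0.577389)·(-0.996688-0.081317i) = -0.564375-0.121895i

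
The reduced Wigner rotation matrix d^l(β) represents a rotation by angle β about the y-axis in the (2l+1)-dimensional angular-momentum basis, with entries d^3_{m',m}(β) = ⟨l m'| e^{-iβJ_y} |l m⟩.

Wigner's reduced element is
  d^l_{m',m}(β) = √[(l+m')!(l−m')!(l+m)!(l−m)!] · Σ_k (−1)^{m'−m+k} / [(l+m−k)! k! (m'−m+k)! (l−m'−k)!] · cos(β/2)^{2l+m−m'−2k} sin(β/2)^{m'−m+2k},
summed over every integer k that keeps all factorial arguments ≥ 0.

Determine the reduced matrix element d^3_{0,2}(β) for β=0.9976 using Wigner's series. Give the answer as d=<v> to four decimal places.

d=0.5242

d^3_{0,2}(β=0.9976) via Wigner's sum:
Half-angle: c=0.878157, s=0.478372. N=√(6·6·120·1)=65.726707
k: max(0,(2)−(0))=2 … min(3+(2),3−(0))=3
  k=2: (−1)^0·65.7267/(12)·0.8782^4·0.4784^2 = +0.745386
  k=3: (−1)^1·65.7267/(12)·0.8782^2·0.4784^4 = -0.221192
d^3_{0,2}(0.9976) = +0.745386 -0.221192 = +0.524195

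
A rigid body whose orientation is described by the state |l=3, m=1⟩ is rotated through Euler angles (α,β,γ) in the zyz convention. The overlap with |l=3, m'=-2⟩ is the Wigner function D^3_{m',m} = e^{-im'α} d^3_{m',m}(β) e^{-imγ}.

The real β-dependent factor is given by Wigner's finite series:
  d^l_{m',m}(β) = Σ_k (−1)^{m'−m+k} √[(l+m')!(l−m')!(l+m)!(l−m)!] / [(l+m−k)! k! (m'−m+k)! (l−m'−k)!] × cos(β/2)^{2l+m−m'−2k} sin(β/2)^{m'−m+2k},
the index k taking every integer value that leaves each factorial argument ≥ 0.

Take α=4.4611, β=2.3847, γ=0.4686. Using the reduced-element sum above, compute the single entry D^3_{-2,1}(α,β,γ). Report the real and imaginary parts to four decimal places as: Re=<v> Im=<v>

Re=0.3124 Im=-0.4570

D^3_{-2,1}(4.4611,2.3847,0.4686) = e^{-i·-2·4.4611}·d^3_{-2,1}(2.3847)·e^{-i·1·0.4686}. Compute d first:
With c≡cos(β/2)=0.369477 and s≡sin(β/2)=0.929240, N=[1·120·24·2]^{1/2}=75.894664
k: max(0,(1)−(-2))=3 … min(3+(1),3−(-2))=4
  k=3: (−1)^0·75.8947/(12)·0.3695^3·0.9292^3 = +0.255962
  k=4: (−1)^1·75.8947/(24)·0.3695^1·0.9292^5 = -0.809518
d^3_{-2,1}(2.3847) = +0.255962 -0.809518 = -0.553556
Phases: e^{-i·(-2)·4.4611}=-0.876344+0.481686i, e^{-i·(1)·0.4686}=+0.892201-0.451638i ⇒ D=+0.312387-0.456989i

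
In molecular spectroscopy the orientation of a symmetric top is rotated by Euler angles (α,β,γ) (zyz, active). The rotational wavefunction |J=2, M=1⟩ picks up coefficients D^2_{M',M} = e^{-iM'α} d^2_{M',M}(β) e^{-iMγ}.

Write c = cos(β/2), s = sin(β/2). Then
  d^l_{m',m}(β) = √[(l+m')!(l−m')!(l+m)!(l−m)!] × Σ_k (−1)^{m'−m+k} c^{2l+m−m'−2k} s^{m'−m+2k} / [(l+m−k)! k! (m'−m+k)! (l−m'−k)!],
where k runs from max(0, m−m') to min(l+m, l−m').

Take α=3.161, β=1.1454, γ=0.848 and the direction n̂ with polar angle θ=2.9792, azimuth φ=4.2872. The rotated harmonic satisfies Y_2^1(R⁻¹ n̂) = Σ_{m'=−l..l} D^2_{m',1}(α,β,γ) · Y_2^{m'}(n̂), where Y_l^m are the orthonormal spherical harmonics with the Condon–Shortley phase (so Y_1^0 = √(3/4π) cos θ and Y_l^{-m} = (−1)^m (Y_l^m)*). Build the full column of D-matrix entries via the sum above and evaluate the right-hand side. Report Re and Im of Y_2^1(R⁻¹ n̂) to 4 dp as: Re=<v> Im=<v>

Need the full column D^2_{m',1} for m'=−2..2 at α=3.161, β=1.1454, γ=0.848.
cos(β/2)=0.840441, sin(β/2)=0.541903
d^2_{-2,1}: single k=3 term ⇒ +0.267487;  D = +0.184590-0.193587i
d^2_{-1,1}: k∈[2..3] ⇒ +0.622270 -0.086236 = +0.536035;  D = -0.362313+0.395047i
d^2_{0,1}: k∈[1..2] ⇒ +0.787987 -0.327603 = +0.460384;  D = +0.304537-0.345269i
d^2_{1,1}: k∈[0..1] ⇒ +0.498917 -0.622270 = -0.123353;  D = +0.079785-0.094076i
d^2_{2,1}: single k=0 term ⇒ -0.643388;  D = -0.406547+0.498667i
Y_2^{m'}(θ=2.9792,φ=4.2872) and Σ D·Y over m':
  (+0.1846-0.1936i)·(-0.0067-0.0076i)  (-0.3623+0.3950i)·(+0.0508-0.1123i)  (+0.3045-0.3453i)·(+0.6060+0.0000i)  (+0.0798-0.0941i)·(-0.0508-0.1123i)  (-0.4065+0.4987i)·(-0.0067+0.0076i)
Y_2^1(R⁻¹ n̂) = +0.192107-0.159175i

Re=0.1921 Im=-0.1592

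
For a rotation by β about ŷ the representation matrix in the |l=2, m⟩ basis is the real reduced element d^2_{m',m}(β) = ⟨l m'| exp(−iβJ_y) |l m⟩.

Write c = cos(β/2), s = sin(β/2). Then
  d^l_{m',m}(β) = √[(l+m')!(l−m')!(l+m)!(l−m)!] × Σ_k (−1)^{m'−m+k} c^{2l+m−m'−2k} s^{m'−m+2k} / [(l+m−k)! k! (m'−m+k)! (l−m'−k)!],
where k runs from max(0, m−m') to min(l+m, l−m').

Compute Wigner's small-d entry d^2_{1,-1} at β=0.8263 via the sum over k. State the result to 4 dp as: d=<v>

d=0.3797

d^2_{1,-1}(β=0.8263) via Wigner's sum:
c=cos(0.8263/2)=0.915861, s=sin(0.8263/2)=0.401496; N=√[6·1·1·6]=6.000000
Admissible k: 0..1 (factorial args all ≥0)
  k=0: (−1)^2·6.0000/(2)·0.9159^2·0.4015^2 = +0.405642
  k=1: (−1)^3·6.0000/(6)·0.9159^0·0.4015^4 = -0.025985
d^2_{1,-1}(0.8263) = +0.405642 -0.025985 = +0.379657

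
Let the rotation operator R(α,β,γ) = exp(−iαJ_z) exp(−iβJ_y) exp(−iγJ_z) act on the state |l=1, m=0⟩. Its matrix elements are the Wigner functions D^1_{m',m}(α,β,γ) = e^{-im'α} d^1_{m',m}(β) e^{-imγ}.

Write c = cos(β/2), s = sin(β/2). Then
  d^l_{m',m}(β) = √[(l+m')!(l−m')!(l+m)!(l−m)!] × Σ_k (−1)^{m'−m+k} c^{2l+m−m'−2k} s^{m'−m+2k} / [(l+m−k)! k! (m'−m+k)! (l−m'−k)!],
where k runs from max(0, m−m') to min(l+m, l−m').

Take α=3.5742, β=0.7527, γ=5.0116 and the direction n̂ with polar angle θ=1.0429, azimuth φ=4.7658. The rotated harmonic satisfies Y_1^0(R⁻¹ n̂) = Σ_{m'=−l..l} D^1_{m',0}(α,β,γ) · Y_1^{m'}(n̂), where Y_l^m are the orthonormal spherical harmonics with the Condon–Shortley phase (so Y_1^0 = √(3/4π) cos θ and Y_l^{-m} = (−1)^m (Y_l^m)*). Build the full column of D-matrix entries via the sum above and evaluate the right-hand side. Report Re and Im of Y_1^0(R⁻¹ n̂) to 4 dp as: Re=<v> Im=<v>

Need the full column D^1_{m',0} for m'=−1..1 at α=3.5742, β=0.7527, γ=5.0116.
cos(β/2)=0.930012, sin(β/2)=0.367528
d^1_{-1,0}: single k=1 term ⇒ +0.483387;  D = -0.438855-0.202655i
d^1_{0,0}: k∈[0..1] ⇒ +0.864923 -0.135077 = +0.729846;  D = +0.729846+0.000000i
d^1_{1,0}: single k=0 term ⇒ -0.483387;  D = +0.438855-0.202655i
Y_1^{m'}(θ=1.0429,φ=4.7658) and Σ D·Y over m':
  (-0.4389-0.2027i)·(+0.0159+0.2980i)  (+0.7298+0.0000i)·(+0.2461+0.0000i)  (+0.4389-0.2027i)·(-0.0159+0.2980i)
Y_1^0(R⁻¹ n̂) = +0.286440+0.000000i

Re=0.2864 Im=0.0000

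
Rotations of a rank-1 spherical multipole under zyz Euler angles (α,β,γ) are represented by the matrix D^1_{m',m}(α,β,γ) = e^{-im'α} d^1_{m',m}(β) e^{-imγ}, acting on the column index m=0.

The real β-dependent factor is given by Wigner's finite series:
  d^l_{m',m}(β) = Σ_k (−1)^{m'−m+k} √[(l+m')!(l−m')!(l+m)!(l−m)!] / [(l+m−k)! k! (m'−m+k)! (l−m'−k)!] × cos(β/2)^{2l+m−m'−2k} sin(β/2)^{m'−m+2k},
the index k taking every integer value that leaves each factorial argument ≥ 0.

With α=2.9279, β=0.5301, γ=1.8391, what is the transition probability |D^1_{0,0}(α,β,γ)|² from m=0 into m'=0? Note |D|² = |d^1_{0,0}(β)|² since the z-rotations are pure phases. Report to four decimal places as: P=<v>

D^1_{0,0}(2.9279,0.5301,1.8391) = e^{-i·0·2.9279}·d^1_{0,0}(0.5301)·e^{-i·0·1.8391}. Compute d first:
c=cos(0.5301/2)=0.965079, s=sin(0.5301/2)=0.261958; N=√[1·1·1·1]=1.000000
k: max(0,(0)−(0))=0 … min(1+(0),1−(0))=1
  k=0: (−1)^0·1.0000/(1)·0.9651^2·0.2620^0 = +0.931378
  k=1: (−1)^1·1.0000/(1)·0.9651^0·0.2620^2 = -0.068622
d^1_{0,0}(0.5301) = +0.931378 -0.068622 = +0.862757
|D^1_{0,0}|² = |d^1_{0,0}(β)|² = (+0.862757)² = 0.744349 (the z-rotation phases have unit modulus)

P=0.7443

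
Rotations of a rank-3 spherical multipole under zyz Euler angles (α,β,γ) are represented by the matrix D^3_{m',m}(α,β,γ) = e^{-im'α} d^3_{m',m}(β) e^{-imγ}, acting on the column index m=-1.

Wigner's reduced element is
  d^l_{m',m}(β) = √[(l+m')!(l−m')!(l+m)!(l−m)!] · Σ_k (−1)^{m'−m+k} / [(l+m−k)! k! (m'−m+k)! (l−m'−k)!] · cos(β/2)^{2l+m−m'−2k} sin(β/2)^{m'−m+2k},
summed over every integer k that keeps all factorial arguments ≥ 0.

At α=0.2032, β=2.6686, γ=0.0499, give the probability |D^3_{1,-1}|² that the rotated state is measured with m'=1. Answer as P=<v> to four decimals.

First d^3_{1,-1}(β=2.6686), then the phase factors e^{-i(1)α} and e^{-i(-1)γ}:
c=cos(2.6686/2)=0.234298, s=sin(2.6686/2)=0.972165; N=√[24·2·2·24]=48.000000
Admissible k: 0..2 (factorial args all ≥0)
  k=0: (−1)^2·48.0000/(8)·0.2343^4·0.9722^2 = +0.017089
  k=1: (−1)^3·48.0000/(6)·0.2343^2·0.9722^4 = -0.392271
  k=2: (−1)^4·48.0000/(48)·0.2343^0·0.9722^6 = +0.844189
d^3_{1,-1}(2.6686) = +0.017089 -0.392271 +0.844189 = +0.469006
|D^3_{1,-1}|² = |d^3_{1,-1}(β)|² = (+0.469006)² = 0.219966 (the z-rotation phases have unit modulus)

P=0.2200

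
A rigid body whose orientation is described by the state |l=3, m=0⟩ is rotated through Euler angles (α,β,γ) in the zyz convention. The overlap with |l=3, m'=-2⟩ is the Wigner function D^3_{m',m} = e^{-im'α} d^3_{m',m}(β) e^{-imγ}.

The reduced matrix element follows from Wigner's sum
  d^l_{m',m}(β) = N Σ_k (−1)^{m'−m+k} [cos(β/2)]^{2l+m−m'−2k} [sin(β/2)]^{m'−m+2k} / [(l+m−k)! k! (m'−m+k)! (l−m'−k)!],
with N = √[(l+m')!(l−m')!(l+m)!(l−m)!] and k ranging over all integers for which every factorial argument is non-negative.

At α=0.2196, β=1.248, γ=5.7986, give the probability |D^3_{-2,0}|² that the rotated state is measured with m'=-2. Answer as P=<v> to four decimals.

Split into d^3_{-2,0}(β=1.248) × two z-phases.
With c≡cos(β/2)=0.811548 and s≡sin(β/2)=0.584286, N=[1·120·6·6]^{1/2}=65.726707
Admissible k: 2..3 (factorial args all ≥0)
  k=2: (−1)^0·65.7267/(12)·0.8115^4·0.5843^2 = +0.811088
  k=3: (−1)^1·65.7267/(12)·0.8115^2·0.5843^4 = -0.420427
d^3_{-2,0}(1.248) = +0.811088 -0.420427 = +0.390661
|D^3_{-2,0}|² = |d^3_{-2,0}(β)|² = (+0.390661)² = 0.152616 (the z-rotation phases have unit modulus)

P=0.1526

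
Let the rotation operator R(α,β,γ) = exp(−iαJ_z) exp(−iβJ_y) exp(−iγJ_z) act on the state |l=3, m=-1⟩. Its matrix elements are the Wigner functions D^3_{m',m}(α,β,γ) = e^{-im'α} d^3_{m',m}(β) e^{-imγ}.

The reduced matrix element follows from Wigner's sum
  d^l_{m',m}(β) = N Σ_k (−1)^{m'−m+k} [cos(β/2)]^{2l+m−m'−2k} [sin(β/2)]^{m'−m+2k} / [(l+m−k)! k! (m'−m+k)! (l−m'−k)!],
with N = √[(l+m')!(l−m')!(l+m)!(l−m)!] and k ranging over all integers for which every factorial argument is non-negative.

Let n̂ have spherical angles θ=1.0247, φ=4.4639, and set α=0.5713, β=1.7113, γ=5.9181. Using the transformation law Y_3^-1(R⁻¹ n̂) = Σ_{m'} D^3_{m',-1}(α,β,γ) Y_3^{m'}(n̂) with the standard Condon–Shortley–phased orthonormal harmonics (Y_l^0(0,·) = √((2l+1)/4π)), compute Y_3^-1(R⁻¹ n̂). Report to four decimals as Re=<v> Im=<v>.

Re=-0.0855 Im=0.3130

Need the full column D^3_{m',-1} for m'=−3..3 at α=0.5713, β=1.7113, γ=5.9181.
cos(β/2)=0.655728, sin(β/2)=0.754997
d^3_{-3,-1}: single k=2 term ⇒ +0.408161;  D = +0.089862+0.398146i
d^3_{-2,-1}: k∈[1..2] ⇒ +0.289443 -0.767427 = -0.477984;  D = -0.340640-0.335311i
d^3_{-1,-1}: k∈[0..2] ⇒ +0.079495 -0.843093 +0.838263 = +0.074665;  D = +0.073083+0.015288i
d^3_{0,-1}: k∈[0..2] ⇒ -0.317069 +1.261012 -0.557239 = +0.386703;  D = +0.361217-0.138064i
d^3_{1,-1}: k∈[0..2] ⇒ +0.632320 -1.117684 +0.185213 = -0.300151;  D = -0.177900+0.241748i
d^3_{2,-1}: k∈[0..1] ⇒ -0.767427 +0.508687 = -0.258740;  D = -0.016319+0.258225i
d^3_{3,-1}: single k=0 term ⇒ +0.541096;  D = -0.263295-0.472716i
Y_3^{m'}(θ=1.0247,φ=4.4639) and Σ D·Y over m':
  (+0.0899+0.3981i)·(+0.1766-0.1913i)  (-0.3406-0.3353i)·(-0.3407-0.1848i)  (+0.0731+0.0153i)·(-0.0237+0.0933i)  (+0.3612-0.1381i)·(-0.3201+0.0000i)  (-0.1779+0.2417i)·(+0.0237+0.0933i)  (-0.0163+0.2582i)·(-0.3407+0.1848i)  (-0.2633-0.4727i)·(-0.1766-0.1913i)
Y_3^-1(R⁻¹ n̂) = -0.085498+0.312954i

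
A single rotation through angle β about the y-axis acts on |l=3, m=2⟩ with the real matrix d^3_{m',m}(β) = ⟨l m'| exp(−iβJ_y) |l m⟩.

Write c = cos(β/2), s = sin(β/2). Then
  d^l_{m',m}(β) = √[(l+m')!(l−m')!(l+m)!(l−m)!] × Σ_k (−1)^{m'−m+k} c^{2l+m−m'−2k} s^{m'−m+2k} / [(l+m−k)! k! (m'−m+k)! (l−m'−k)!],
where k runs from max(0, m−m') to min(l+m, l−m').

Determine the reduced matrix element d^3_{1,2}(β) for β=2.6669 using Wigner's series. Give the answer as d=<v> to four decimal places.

d^3_{1,2}(β=2.6669) via Wigner's sum:
Half-angle: c=0.235124, s=0.971965. N=√(24·2·120·1)=75.894664
Admissible k: 1..2 (factorial args all ≥0)
  k=1: (−1)^0·75.8947/(24)·0.2351^5·0.9720^1 = +0.002209
  k=2: (−1)^1·75.8947/(12)·0.2351^3·0.9720^3 = -0.075487
d^3_{1,2}(2.6669) = +0.002209 -0.075487 = -0.073279

d=-0.0733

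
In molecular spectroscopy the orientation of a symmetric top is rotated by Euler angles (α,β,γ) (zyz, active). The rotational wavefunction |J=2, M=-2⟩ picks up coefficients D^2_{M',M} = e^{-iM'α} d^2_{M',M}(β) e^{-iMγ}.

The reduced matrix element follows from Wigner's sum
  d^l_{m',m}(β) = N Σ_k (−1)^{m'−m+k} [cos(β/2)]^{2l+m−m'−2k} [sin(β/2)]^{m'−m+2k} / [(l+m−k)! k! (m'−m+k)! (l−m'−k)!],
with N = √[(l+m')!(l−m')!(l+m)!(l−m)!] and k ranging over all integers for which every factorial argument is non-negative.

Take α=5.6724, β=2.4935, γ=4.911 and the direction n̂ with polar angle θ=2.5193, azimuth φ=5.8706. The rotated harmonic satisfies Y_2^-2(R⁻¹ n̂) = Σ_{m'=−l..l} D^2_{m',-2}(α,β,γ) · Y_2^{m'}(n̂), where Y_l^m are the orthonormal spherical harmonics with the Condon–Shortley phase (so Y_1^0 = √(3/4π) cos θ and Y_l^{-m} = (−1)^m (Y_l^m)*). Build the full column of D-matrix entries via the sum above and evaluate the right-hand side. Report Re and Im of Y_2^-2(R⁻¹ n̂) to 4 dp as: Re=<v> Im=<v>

Need the full column D^2_{m',-2} for m'=−2..2 at α=5.6724, β=2.4935, γ=4.911.
cos(β/2)=0.318405, sin(β/2)=0.947955
d^2_{-2,-2}: single k=0 term ⇒ +0.010278;  D = -0.006979+0.007545i
d^2_{-1,-2}: single k=0 term ⇒ -0.061201;  D = +0.059810-0.012971i
d^2_{0,-2}: single k=0 term ⇒ +0.223157;  D = -0.205782-0.086330i
d^2_{1,-2}: single k=0 term ⇒ -0.542466;  D = +0.289431+0.458802i
d^2_{2,-2}: single k=0 term ⇒ +0.807515;  D = +0.038743-0.806585i
Y_2^{m'}(θ=2.5193,φ=5.8706) and Σ D·Y over m':
  (-0.0070+0.0075i)·(+0.0890+0.0964i)  (+0.0598-0.0130i)·(-0.3352-0.1467i)  (-0.2058-0.0863i)·(+0.3093+0.0000i)  (+0.2894+0.4588i)·(+0.3352-0.1467i)  (+0.0387-0.8066i)·(+0.0890-0.0964i)
Y_2^-2(R⁻¹ n̂) = +0.003062+0.004640i

Re=0.0031 Im=0.0046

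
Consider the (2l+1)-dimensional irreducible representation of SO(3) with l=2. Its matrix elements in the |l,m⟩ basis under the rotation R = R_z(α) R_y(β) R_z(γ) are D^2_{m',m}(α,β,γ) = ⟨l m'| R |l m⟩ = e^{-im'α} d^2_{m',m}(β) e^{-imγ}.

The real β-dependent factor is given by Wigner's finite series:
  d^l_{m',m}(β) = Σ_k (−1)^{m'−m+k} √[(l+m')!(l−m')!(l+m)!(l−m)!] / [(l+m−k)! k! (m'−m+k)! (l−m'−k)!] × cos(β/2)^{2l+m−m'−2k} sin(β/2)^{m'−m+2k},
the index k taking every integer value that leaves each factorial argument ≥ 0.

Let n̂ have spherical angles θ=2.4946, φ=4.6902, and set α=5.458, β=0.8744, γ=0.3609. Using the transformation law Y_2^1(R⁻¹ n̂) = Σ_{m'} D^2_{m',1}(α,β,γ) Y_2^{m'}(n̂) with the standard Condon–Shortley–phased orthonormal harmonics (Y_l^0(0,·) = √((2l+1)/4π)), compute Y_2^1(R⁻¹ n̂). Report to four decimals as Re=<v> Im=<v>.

Re=0.0948 Im=-0.0977

Need the full column D^2_{m',1} for m'=−2..2 at α=5.458, β=0.8744, γ=0.3609.
cos(β/2)=0.905941, sin(β/2)=0.423404
d^2_{-2,1}: single k=3 term ⇒ +0.137530;  D = -0.058638-0.124402i
d^2_{-1,1}: k∈[2..3] ⇒ +0.441399 -0.032138 = +0.409261;  D = +0.153592-0.379347i
d^2_{0,1}: k∈[1..2] ⇒ +0.771135 -0.168439 = +0.602696;  D = +0.563870-0.212822i
d^2_{1,1}: k∈[0..1] ⇒ +0.673595 -0.441399 = +0.232196;  D = +0.207616+0.103974i
d^2_{2,1}: single k=0 term ⇒ -0.629629;  D = -0.174804-0.604877i
Y_2^{m'}(θ=2.4946,φ=4.6902) and Σ D·Y over m':
  (-0.0586-0.1244i)·(-0.1402-0.0062i)  (+0.1536-0.3793i)·(+0.0082-0.3715i)  (+0.5639-0.2128i)·(+0.2870+0.0000i)  (+0.2076+0.1040i)·(-0.0082-0.3715i)  (-0.1748-0.6049i)·(-0.1402+0.0062i)
Y_2^1(R⁻¹ n̂) = +0.094806-0.097709i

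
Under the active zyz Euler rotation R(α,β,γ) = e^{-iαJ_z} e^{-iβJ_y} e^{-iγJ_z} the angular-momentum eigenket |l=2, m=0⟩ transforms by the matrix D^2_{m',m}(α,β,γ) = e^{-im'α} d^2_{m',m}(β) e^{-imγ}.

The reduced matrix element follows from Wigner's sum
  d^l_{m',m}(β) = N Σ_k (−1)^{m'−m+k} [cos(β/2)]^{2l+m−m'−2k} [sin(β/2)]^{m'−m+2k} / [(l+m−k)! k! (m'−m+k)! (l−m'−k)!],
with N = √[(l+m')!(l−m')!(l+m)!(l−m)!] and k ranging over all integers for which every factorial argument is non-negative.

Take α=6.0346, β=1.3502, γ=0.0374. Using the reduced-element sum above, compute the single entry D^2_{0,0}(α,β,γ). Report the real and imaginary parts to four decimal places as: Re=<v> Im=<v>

Re=-0.4282 Im=0.0000

D^2_{0,0}(6.0346,1.3502,0.0374) = e^{-i·0·6.0346}·d^2_{0,0}(1.3502)·e^{-i·0·0.0374}. Compute d first:
c=cos(1.3502/2)=0.780644, s=sin(1.3502/2)=0.624975; N=√[2·2·2·2]=4.000000
k∈{0,1,2} keeps every argument non-negative
  k=0: (−1)^0·4.0000/(4)·0.7806^4·0.6250^0 = +0.371375
  k=1: (−1)^1·4.0000/(1)·0.7806^2·0.6250^2 = -0.952122
  k=2: (−1)^2·4.0000/(4)·0.7806^0·0.6250^4 = +0.152564
d^2_{0,0}(1.3502) = +0.371375 -0.952122 +0.152564 = -0.428182
Attach z-rotation phases: D = e^{-i(0)(6.0346)}·(-0.428182)·e^{-i(0)(0.0374)} = -0.428182+0.000000i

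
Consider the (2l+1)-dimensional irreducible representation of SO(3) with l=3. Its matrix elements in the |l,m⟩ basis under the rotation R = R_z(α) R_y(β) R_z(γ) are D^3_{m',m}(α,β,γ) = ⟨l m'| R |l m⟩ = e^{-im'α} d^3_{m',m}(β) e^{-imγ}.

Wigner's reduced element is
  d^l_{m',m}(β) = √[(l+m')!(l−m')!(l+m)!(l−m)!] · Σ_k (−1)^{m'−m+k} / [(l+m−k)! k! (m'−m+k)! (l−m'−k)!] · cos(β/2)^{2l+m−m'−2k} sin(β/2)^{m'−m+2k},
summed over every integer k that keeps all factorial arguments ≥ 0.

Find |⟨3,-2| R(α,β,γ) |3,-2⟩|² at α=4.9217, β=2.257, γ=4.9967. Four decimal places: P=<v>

P=0.0171

First d^3_{-2,-2}(β=2.257), then the phase factors e^{-i(-2)α} and e^{-i(-2)γ}:
With c≡cos(β/2)=0.428016 and s≡sin(β/2)=0.903771, N=[1·120·1·120]^{1/2}=120.000000
k∈{0,1} keeps every argument non-negative
  k=0: (−1)^0·120.0000/(120)·0.4280^6·0.9038^0 = +0.006148
  k=1: (−1)^1·120.0000/(24)·0.4280^4·0.9038^2 = -0.137065
d^3_{-2,-2}(2.257) = +0.006148 -0.137065 = -0.130917
|D^3_{-2,-2}|² = |d^3_{-2,-2}(β)|² = (-0.130917)² = 0.017139 (the z-rotation phases have unit modulus)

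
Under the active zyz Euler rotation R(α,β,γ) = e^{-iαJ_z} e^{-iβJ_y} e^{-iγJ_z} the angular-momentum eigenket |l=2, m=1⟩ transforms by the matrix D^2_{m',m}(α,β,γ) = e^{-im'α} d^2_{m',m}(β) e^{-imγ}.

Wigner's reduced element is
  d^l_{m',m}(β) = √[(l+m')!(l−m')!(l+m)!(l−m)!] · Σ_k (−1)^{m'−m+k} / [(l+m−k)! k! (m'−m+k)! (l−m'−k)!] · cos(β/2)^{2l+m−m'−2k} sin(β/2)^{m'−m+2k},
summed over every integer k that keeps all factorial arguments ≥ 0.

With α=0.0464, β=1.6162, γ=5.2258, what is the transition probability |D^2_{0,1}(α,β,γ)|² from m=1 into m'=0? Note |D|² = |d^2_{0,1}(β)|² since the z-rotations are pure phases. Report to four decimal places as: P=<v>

First d^2_{0,1}(β=1.6162), then the phase factors e^{-i(0)α} and e^{-i(1)γ}:
c=cos(1.6162/2)=0.690873, s=sin(1.6162/2)=0.722976; N=√[2·2·6·1]=4.898979
Admissible k: 1..2 (factorial args all ≥0)
  k=1: (−1)^0·4.8990/(2)·0.6909^3·0.7230^1 = +0.583976
  k=2: (−1)^1·4.8990/(2)·0.6909^1·0.7230^3 = -0.639507
d^2_{0,1}(1.6162) = +0.583976 -0.639507 = -0.055532
|D^2_{0,1}|² = |d^2_{0,1}(β)|² = (-0.055532)² = 0.003084 (the z-rotation phases have unit modulus)

P=0.0031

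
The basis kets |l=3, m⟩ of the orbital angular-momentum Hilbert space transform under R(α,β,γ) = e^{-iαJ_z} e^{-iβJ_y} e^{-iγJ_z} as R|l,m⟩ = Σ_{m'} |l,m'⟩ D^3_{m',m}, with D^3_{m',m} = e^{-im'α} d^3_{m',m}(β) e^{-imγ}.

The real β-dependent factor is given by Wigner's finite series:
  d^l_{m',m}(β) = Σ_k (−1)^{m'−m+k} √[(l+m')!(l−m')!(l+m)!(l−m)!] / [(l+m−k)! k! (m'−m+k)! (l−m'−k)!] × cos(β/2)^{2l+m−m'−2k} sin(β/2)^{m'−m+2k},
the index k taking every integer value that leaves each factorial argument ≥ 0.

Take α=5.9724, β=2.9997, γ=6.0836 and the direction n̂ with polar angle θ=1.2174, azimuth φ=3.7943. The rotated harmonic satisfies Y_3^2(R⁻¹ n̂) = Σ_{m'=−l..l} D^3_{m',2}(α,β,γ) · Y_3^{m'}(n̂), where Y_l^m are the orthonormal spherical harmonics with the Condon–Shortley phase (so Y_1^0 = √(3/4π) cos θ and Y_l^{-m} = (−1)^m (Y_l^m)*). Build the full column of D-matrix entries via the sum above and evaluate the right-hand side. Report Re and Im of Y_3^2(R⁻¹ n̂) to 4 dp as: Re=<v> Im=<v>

Re=0.0195 Im=0.3522

Need the full column D^3_{m',2} for m'=−3..3 at α=5.9724, β=2.9997, γ=6.0836.
cos(β/2)=0.070887, sin(β/2)=0.997484
d^3_{-3,2}: single k=5 term ⇒ +0.171463;  D = +0.147663-0.087151i
d^3_{-2,2}: k∈[4..5] ⇒ +0.024873 -0.985001 = -0.960128;  D = -0.936481+0.211777i
d^3_{-1,2}: k∈[3..4] ⇒ +0.002236 -0.221358 = -0.219123;  D = -0.218267-0.019342i
d^3_{0,2}: k∈[2..3] ⇒ +0.000138 -0.027247 = -0.027109;  D = -0.024978-0.010536i
d^3_{1,2}: k∈[1..2] ⇒ +0.000006 -0.002236 = -0.002230;  D = -0.001691-0.001454i
d^3_{2,2}: k∈[0..1] ⇒ +0.000000 -0.000126 = -0.000125;  D = -0.000066-0.000107i
d^3_{3,2}: single k=0 term ⇒ -0.000004;  D = -0.000001-0.000004i
Y_3^{m'}(θ=1.2174,φ=3.7943) and Σ D·Y over m':
  (+0.1477-0.0872i)·(+0.1301+0.3190i)  (-0.9365+0.2118i)·(+0.0817-0.3004i)  (-0.2183-0.0193i)·(+0.0966-0.0739i)  (-0.0250-0.0105i)·(-0.3101+0.0000i)  (-0.0017-0.0015i)·(-0.0966-0.0739i)  (-0.0001-0.0001i)·(+0.0817+0.3004i)  (-0.0000-0.0000i)·(-0.1301+0.3190i)
Y_3^2(R⁻¹ n̂) = +0.019489+0.352167i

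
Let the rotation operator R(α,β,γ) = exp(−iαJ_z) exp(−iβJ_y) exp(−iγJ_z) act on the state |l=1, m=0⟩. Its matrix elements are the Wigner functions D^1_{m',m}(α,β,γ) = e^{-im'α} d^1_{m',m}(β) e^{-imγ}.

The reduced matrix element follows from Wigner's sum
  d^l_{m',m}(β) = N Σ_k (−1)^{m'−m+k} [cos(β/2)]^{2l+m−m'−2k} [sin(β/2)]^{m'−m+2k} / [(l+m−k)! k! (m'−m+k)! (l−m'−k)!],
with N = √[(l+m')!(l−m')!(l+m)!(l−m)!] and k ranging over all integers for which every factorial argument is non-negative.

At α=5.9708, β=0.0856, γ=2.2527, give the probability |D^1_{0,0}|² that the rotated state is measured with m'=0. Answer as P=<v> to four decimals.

P=0.9927

First d^1_{0,0}(β=0.0856), then the phase factors e^{-i(0)α} and e^{-i(0)γ}:
Half-angle: c=0.999084, s=0.042787. N=√(1·1·1·1)=1.000000
Admissible k: 0..1 (factorial args all ≥0)
  k=0: (−1)^0·1.0000/(1)·0.9991^2·0.0428^0 = +0.998169
  k=1: (−1)^1·1.0000/(1)·0.9991^0·0.0428^2 = -0.001831
d^1_{0,0}(0.0856) = +0.998169 -0.001831 = +0.996339
|D^1_{0,0}|² = |d^1_{0,0}(β)|² = (+0.996339)² = 0.992691 (the z-rotation phases have unit modulus)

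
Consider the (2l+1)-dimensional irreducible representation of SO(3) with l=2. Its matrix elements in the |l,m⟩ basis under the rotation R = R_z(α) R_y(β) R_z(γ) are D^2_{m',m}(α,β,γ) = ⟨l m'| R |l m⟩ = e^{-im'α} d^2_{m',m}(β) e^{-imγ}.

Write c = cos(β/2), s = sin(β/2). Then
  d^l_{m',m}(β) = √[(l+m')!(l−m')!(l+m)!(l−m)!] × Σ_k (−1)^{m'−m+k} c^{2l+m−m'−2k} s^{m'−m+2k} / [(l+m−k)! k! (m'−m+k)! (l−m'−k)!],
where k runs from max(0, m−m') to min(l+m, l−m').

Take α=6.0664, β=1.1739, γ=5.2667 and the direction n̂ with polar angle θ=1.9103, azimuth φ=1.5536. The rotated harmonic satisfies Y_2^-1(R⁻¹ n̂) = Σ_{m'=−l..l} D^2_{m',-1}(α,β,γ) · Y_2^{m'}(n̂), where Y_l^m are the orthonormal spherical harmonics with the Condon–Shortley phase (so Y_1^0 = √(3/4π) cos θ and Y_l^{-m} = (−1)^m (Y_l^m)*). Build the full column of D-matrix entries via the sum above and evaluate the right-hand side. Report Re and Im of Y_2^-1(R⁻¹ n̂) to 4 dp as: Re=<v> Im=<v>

Need the full column D^2_{m',-1} for m'=−2..2 at α=6.0664, β=1.1739, γ=5.2667.
cos(β/2)=0.832634, sin(β/2)=0.553824
d^2_{-2,-1}: single k=1 term ⇒ +0.639387;  D = +0.077012-0.634732i
d^2_{-1,-1}: k∈[0..1] ⇒ +0.480636 -0.637930 = -0.157294;  D = -0.052089+0.148419i
d^2_{0,-1}: k∈[0..1] ⇒ -0.783086 +0.346454 = -0.436632;  D = -0.229825+0.371252i
d^2_{1,-1}: k∈[0..1] ⇒ +0.637930 -0.094078 = +0.543852;  D = +0.379022-0.390022i
d^2_{2,-1}: single k=0 term ⇒ -0.282878;  D = -0.236164+0.155713i
Y_2^{m'}(θ=1.9103,φ=1.5536) and Σ D·Y over m':
  (+0.0770-0.6347i)·(-0.3432-0.0118i)  (-0.0521+0.1484i)·(-0.0042+0.2426i)  (-0.2298+0.3713i)·(-0.2105+0.0000i)  (+0.3790-0.3900i)·(+0.0042+0.2426i)  (-0.2362+0.1557i)·(-0.3432+0.0118i)
Y_2^-1(R⁻¹ n̂) = +0.154060+0.159636i

Re=0.1541 Im=0.1596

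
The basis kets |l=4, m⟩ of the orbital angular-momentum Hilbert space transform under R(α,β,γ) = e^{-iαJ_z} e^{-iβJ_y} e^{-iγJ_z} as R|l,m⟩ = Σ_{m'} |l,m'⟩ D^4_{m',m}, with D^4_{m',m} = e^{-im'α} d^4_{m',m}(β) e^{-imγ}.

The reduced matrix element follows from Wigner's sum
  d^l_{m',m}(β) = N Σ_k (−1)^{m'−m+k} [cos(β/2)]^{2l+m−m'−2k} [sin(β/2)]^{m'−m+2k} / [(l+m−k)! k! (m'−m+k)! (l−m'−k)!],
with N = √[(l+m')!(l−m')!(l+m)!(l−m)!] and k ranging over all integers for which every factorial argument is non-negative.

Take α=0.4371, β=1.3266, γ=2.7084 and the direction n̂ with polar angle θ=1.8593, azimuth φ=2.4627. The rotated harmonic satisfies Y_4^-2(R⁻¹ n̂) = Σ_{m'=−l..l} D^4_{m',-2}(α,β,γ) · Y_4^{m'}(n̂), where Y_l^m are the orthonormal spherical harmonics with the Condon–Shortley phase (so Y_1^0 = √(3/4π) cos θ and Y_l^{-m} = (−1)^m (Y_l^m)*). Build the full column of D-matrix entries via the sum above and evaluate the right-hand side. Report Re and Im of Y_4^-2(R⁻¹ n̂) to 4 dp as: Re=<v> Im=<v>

Need the full column D^4_{m',-2} for m'=−4..4 at α=0.4371, β=1.3266, γ=2.7084.
cos(β/2)=0.787965, sin(β/2)=0.615720
d^4_{-4,-2}: single k=2 term ⇒ +0.480161;  D = +0.305189+0.370694i
d^4_{-3,-2}: k∈[1..2] ⇒ +0.434505 -0.795921 = -0.361416;  D = -0.326231-0.155546i
d^4_{-2,-2}: k∈[0..2] ⇒ +0.148612 -1.088902 +0.831099 = -0.109191;  D = -0.109188-0.000853i
d^4_{-1,-2}: k∈[0..2] ⇒ -0.492682 +1.504149 -0.612284 = +0.399182;  D = +0.362961-0.166148i
d^4_{0,-2}: k∈[0..2] ⇒ +0.860853 -1.401688 +0.320949 = -0.219886;  D = -0.142395+0.167552i
d^4_{1,-2}: k∈[0..2] ⇒ -1.002766 +0.918427 -0.112157 = -0.196497;  D = -0.051902+0.189518i
d^4_{2,-2}: k∈[0..2] ⇒ +0.831099 -0.405972 +0.020657 = +0.445784;  D = -0.075326-0.439373i
d^4_{3,-2}: k∈[0..1] ⇒ -0.485986 +0.098914 = -0.387072;  D = +0.220753+0.317951i
d^4_{4,-2}: single k=0 term ⇒ +0.179017;  D = -0.154745-0.090005i
Y_4^{m'}(θ=1.8593,φ=2.4627) and Σ D·Y over m':
  (+0.3052+0.3707i)·(-0.3404+0.1545i)  (-0.3262-0.1555i)·(-0.1409+0.2803i)  (-0.1092-0.0009i)·(-0.0282-0.1302i)  (+0.3630-0.1661i)·(-0.2444-0.1972i)  (-0.1424+0.1676i)·(+0.0847+0.0000i)  (-0.0519+0.1895i)·(+0.2444-0.1972i)  (-0.0753-0.4394i)·(-0.0282+0.1302i)  (+0.2208+0.3180i)·(+0.1409+0.2803i)  (-0.1547-0.0900i)·(-0.3404-0.1545i)
Y_4^-2(R⁻¹ n̂) = -0.137338+0.069263i

Re=-0.1373 Im=0.0693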